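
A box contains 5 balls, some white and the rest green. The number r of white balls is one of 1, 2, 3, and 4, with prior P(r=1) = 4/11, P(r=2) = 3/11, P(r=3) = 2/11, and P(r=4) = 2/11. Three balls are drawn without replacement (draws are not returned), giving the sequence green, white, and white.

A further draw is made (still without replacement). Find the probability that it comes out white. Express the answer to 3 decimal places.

0.545

Under each hypothesis, the probability of the observed sequence is: P(data | r = 1) = (4/5)(1/4)(0/3) = 0; P(data | r = 2) = (3/5)(2/4)(1/3) = 1/10; P(data | r = 3) = (2/5)(3/4)(2/3) = 1/5; P(data | r = 4) = (1/5)(4/4)(3/3) = 1/5.
The prior-weighted likelihoods are 4/11 · 0 = 0, 3/11 · 1/10 = 3/110, 2/11 · 1/5 = 2/55, 2/11 · 1/5 = 2/55; these sum to 1/10.
Dividing through by the total gives posterior P(r = 1 | data) = 0, P(r = 2 | data) = 3/11, P(r = 3 | data) = 4/11, P(r = 4 | data) = 4/11.
The predictive probability is P(white next | data) = (0)(3/11) + (1/2)(4/11) + (1)(4/11) = 6/11.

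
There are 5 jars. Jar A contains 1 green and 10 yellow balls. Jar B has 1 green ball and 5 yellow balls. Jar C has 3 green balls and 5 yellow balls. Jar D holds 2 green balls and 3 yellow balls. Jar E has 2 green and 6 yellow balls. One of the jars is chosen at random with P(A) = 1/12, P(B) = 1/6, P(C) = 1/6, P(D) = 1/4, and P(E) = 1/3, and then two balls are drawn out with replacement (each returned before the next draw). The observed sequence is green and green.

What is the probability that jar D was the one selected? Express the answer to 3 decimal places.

The likelihood of the observed sequence under each hypothesis: P(data | jar A) = (1/11)(1/11) = 0.0082645; P(data | jar B) = (1/6)(1/6) = 0.027778; P(data | jar C) = (3/8)(3/8) = 0.14062; P(data | jar D) = (2/5)(2/5) = 0.16; P(data | jar E) = (2/8)(2/8) = 0.0625.
Weighting by the prior gives 1/12 · 0.0082645 = 0.00068871, 1/6 · 0.027778 = 0.0046296, 1/6 · 0.14062 = 0.023438, 1/4 · 0.16 = 0.04, 1/3 · 0.0625 = 0.020833; summing to 0.089589.
Hence P(jar D | data) = (0.04) / (0.089589) = 0.44648.

0.446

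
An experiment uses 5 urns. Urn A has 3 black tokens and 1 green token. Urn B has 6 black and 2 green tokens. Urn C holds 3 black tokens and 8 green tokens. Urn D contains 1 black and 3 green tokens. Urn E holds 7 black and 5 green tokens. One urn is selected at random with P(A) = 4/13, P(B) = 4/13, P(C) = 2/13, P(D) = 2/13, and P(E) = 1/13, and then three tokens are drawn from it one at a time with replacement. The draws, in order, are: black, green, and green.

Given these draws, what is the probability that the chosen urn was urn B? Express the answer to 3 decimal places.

0.179

For each hypothesis, P(data | H) works out to: P(data | urn A) = (3/4)(1/4)(1/4) = 0.046875; P(data | urn B) = (6/8)(2/8)(2/8) = 0.046875; P(data | urn C) = (3/11)(8/11)(8/11) = 0.14425; P(data | urn D) = (1/4)(3/4)(3/4) = 0.14062; P(data | urn E) = (7/12)(5/12)(5/12) = 0.10127.
Weighting by the prior gives 4/13 · 0.046875 = 0.014423, 4/13 · 0.046875 = 0.014423, 2/13 · 0.14425 = 0.022193, 2/13 · 0.14062 = 0.021635, 1/13 · 0.10127 = 0.0077902; these sum to 0.080464.
Therefore the posterior P(urn B | data) = (0.014423) / (0.080464) = 0.17925.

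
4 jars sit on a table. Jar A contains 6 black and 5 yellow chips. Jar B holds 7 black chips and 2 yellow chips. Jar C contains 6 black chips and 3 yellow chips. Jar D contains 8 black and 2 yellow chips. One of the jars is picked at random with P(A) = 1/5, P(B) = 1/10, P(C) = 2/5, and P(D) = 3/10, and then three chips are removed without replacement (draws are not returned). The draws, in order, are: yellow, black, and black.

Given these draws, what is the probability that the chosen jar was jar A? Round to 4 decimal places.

For each hypothesis, P(data | H) works out to: P(data | jar A) = (5/11)(6/10)(5/9) = 0.15152; P(data | jar B) = (2/9)(7/8)(6/7) = 0.16667; P(data | jar C) = (3/9)(6/8)(5/7) = 0.17857; P(data | jar D) = (2/10)(8/9)(7/8) = 0.15556.
Weighting by the prior gives 1/5 · 0.15152 = 0.030303, 1/10 · 0.16667 = 0.016667, 2/5 · 0.17857 = 0.071429, 3/10 · 0.15556 = 0.046667; summing to 0.16506.
By Bayes' rule, P(jar A | data) = (0.030303) / (0.16506) = 0.18358.

0.1836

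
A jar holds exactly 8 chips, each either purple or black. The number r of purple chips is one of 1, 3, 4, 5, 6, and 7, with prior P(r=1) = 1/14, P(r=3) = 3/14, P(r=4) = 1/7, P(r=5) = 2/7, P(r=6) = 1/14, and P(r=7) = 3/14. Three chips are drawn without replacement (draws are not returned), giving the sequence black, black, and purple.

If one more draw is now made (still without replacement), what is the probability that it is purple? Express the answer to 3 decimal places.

Under each hypothesis, the probability of the observed sequence is: P(data | r = 1) = (7/8)(6/7)(1/6) = 1/8; P(data | r = 3) = (5/8)(4/7)(3/6) = 5/28; P(data | r = 4) = (4/8)(3/7)(4/6) = 1/7; P(data | r = 5) = (3/8)(2/7)(5/6) = 5/56; P(data | r = 6) = (2/8)(1/7)(6/6) = 1/28; P(data | r = 7) = (1/8)(0/7) = 0.
Weighting by the prior gives 1/14 · 1/8 = 1/112, 3/14 · 5/28 = 15/392, 1/7 · 1/7 = 1/49, 2/7 · 5/56 = 5/196, 1/14 · 1/28 = 1/392, 3/14 · 0 = 0; these sum to 75/784.
Normalising, the posterior is P(r = 1 | data) = 7/75, P(r = 3 | data) = 2/5, P(r = 4 | data) = 16/75, P(r = 5 | data) = 4/15, P(r = 6 | data) = 2/75, P(r = 7 | data) = 0.
Averaging over the posterior, P(purple next | data) = (0)(7/75) + (2/5)(2/5) + (3/5)(16/75) + (4/5)(4/15) + (1)(2/75) = 66/125.

0.528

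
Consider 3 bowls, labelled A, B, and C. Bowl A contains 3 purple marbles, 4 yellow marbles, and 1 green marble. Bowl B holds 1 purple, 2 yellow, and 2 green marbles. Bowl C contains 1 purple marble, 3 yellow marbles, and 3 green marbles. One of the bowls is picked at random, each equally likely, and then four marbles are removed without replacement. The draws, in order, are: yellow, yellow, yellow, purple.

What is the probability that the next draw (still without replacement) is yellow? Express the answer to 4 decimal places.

The likelihood of the observed sequence under each hypothesis: P(data | bowl A) = (4/8)(3/7)(2/6)(3/5) = 3/70; P(data | bowl B) = (2/5)(1/4)(0/3) = 0; P(data | bowl C) = (3/7)(2/6)(1/5)(1/4) = 1/140.
Weighting by the prior gives 1/3 · 3/70 = 1/70, 1/3 · 0 = 0, 1/3 · 1/140 = 1/420; these sum to 1/60.
Normalising, the posterior is P(bowl A | data) = 6/7, P(bowl B | data) = 0, P(bowl C | data) = 1/7.
So P(yellow next | data) = Σ P(yellow next | H) P(H | data) = (1/4)(6/7) + (0)(1/7) = 3/14.

0.2143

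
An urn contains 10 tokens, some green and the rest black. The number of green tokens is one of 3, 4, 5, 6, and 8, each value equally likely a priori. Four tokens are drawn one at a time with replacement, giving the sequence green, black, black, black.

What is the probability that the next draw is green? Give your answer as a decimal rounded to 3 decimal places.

0.421

For each hypothesis, P(data | H) works out to: P(data | r = 3) = (3/10)(7/10)(7/10)(7/10) = 0.1029; P(data | r = 4) = (4/10)(6/10)(6/10)(6/10) = 0.0864; P(data | r = 5) = (5/10)(5/10)(5/10)(5/10) = 0.0625; P(data | r = 6) = (6/10)(4/10)(4/10)(4/10) = 0.0384; P(data | r = 8) = (8/10)(2/10)(2/10)(2/10) = 0.0064.
Multiplying each by its prior: 1/5 · 0.1029 = 0.02058, 1/5 · 0.0864 = 0.01728, 1/5 · 0.0625 = 0.0125, 1/5 · 0.0384 = 0.00768, 1/5 · 0.0064 = 0.00128; these sum to 0.05932.
Normalising, the posterior is P(r = 3 | data) = 0.34693, P(r = 4 | data) = 0.2913, P(r = 5 | data) = 0.21072, P(r = 6 | data) = 0.12947, P(r = 8 | data) = 0.021578.
The predictive probability is P(green next | data) = (3/10)(0.34693) + (2/5)(0.2913) + (1/2)(0.21072) + (3/5)(0.12947) + (4/5)(0.021578) = 0.4209.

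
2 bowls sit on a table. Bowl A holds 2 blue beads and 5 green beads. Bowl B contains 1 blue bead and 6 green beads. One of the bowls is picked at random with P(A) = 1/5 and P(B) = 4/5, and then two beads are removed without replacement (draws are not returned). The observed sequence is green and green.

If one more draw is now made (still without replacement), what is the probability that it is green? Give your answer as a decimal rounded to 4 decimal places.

Compute the likelihood of the observed sequence for each case: P(data | bowl A) = (5/7)(4/6) = 10/21; P(data | bowl B) = (6/7)(5/6) = 5/7.
Weighting by the prior gives 1/5 · 10/21 = 2/21, 4/5 · 5/7 = 4/7; these sum to 2/3.
Normalising, the posterior is P(bowl A | data) = 1/7, P(bowl B | data) = 6/7.
So P(green next | data) = Σ P(green next | H) P(H | data) = (3/5)(1/7) + (4/5)(6/7) = 27/35.

0.7714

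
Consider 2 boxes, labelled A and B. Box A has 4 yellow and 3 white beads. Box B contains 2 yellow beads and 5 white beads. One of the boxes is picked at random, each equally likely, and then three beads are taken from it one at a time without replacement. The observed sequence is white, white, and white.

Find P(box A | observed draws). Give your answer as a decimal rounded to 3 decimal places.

0.091

The likelihood of the observed sequence under each hypothesis: P(data | box A) = (3/7)(2/6)(1/5) = 1/35; P(data | box B) = (5/7)(4/6)(3/5) = 2/7.
Multiplying each by its prior: 1/2 · 1/35 = 1/70, 1/2 · 2/7 = 1/7; these sum to 11/70.
Therefore the posterior P(box A | data) = (1/70) / (11/70) = 1/11.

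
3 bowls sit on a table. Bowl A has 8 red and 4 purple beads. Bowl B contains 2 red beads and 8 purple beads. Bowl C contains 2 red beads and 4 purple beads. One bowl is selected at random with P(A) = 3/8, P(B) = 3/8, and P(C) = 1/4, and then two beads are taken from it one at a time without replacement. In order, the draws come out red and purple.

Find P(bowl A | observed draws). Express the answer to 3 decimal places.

0.405

The likelihood of the observed sequence under each hypothesis: P(data | bowl A) = (8/12)(4/11) = 8/33; P(data | bowl B) = (2/10)(8/9) = 8/45; P(data | bowl C) = (2/6)(4/5) = 4/15.
Weighting by the prior gives 3/8 · 8/33 = 1/11, 3/8 · 8/45 = 1/15, 1/4 · 4/15 = 1/15; summing to 37/165.
So P(bowl A | data) = (1/11) / (37/165) = 15/37.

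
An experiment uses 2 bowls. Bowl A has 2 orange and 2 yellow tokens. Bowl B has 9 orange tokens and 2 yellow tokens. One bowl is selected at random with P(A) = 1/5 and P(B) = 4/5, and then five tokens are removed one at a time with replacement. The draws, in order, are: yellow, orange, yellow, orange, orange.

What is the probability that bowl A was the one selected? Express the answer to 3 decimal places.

Under each hypothesis, the probability of the observed sequence is: P(data | bowl A) = (2/4)(2/4)(2/4)(2/4)(2/4) = 0.03125; P(data | bowl B) = (2/11)(9/11)(2/11)(9/11)(9/11) = 0.018106.
Weighting by the prior gives 1/5 · 0.03125 = 0.00625, 4/5 · 0.018106 = 0.014485; summing to 0.020735.
Hence P(bowl A | data) = (0.00625) / (0.020735) = 0.30142.

0.301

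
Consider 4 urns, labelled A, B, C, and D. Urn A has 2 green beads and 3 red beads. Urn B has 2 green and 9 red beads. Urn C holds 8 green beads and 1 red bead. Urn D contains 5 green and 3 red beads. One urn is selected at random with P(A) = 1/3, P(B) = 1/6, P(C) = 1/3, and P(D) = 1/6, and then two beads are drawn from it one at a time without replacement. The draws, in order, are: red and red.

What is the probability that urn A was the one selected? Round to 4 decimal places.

0.4406

Compute the likelihood of the observed sequence for each case: P(data | urn A) = (3/5)(2/4) = 0.3; P(data | urn B) = (9/11)(8/10) = 0.65455; P(data | urn C) = (1/9)(0/8) = 0; P(data | urn D) = (3/8)(2/7) = 0.10714.
Multiplying each by its prior: 1/3 · 0.3 = 0.1, 1/6 · 0.65455 = 0.10909, 1/3 · 0 = 0, 1/6 · 0.10714 = 0.017857; these sum to 0.22695.
So P(urn A | data) = (0.1) / (0.22695) = 0.44063.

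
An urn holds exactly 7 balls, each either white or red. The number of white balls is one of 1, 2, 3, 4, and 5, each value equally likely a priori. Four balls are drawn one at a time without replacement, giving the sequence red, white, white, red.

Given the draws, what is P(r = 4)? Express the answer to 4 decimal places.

Under each hypothesis, the probability of the observed sequence is: P(data | r = 1) = (6/7)(1/6)(0/5) = 0; P(data | r = 2) = (5/7)(2/6)(1/5)(4/4) = 1/21; P(data | r = 3) = (4/7)(3/6)(2/5)(3/4) = 3/35; P(data | r = 4) = (3/7)(4/6)(3/5)(2/4) = 3/35; P(data | r = 5) = (2/7)(5/6)(4/5)(1/4) = 1/21.
Multiplying each by its prior: 1/5 · 0 = 0, 1/5 · 1/21 = 1/105, 1/5 · 3/35 = 3/175, 1/5 · 3/35 = 3/175, 1/5 · 1/21 = 1/105; these sum to 4/75.
So P(r = 4 | data) = (3/175) / (4/75) = 9/28.

0.3214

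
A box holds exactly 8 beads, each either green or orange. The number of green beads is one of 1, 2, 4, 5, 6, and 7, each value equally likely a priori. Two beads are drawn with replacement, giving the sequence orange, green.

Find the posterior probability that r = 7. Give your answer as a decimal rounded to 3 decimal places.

0.101

For each hypothesis, P(data | H) works out to: P(data | r = 1) = (7/8)(1/8) = 7/64; P(data | r = 2) = (6/8)(2/8) = 3/16; P(data | r = 4) = (4/8)(4/8) = 1/4; P(data | r = 5) = (3/8)(5/8) = 15/64; P(data | r = 6) = (2/8)(6/8) = 3/16; P(data | r = 7) = (1/8)(7/8) = 7/64.
The prior-weighted likelihoods are 1/6 · 7/64 = 7/384, 1/6 · 3/16 = 1/32, 1/6 · 1/4 = 1/24, 1/6 · 15/64 = 5/128, 1/6 · 3/16 = 1/32, 1/6 · 7/64 = 7/384; summing to 23/128.
Therefore the posterior P(r = 7 | data) = (7/384) / (23/128) = 7/69.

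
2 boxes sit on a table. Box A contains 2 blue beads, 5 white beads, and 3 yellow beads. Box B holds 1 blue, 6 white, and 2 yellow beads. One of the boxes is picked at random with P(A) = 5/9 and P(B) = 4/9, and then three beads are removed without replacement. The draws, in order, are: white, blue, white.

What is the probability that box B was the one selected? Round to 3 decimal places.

Under each hypothesis, the probability of the observed sequence is: P(data | box A) = (5/10)(2/9)(4/8) = 0.055556; P(data | box B) = (6/9)(1/8)(5/7) = 0.059524.
Weighting by the prior gives 5/9 · 0.055556 = 0.030864, 4/9 · 0.059524 = 0.026455; summing to 0.057319.
Therefore the posterior P(box B | data) = (0.026455) / (0.057319) = 0.46154.

0.462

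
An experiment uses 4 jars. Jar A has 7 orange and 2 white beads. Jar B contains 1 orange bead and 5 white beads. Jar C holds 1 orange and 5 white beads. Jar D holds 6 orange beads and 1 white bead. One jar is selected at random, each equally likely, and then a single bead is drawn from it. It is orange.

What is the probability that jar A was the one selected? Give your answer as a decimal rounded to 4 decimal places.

0.3952

For each hypothesis, P(data | H) works out to: P(data | jar A) = (7/9) = 7/9; P(data | jar B) = (1/6) = 1/6; P(data | jar C) = (1/6) = 1/6; P(data | jar D) = (6/7) = 6/7.
Multiplying each by its prior: 1/4 · 7/9 = 7/36, 1/4 · 1/6 = 1/24, 1/4 · 1/6 = 1/24, 1/4 · 6/7 = 3/14; summing to 31/63.
Hence P(jar A | data) = (7/36) / (31/63) = 49/124.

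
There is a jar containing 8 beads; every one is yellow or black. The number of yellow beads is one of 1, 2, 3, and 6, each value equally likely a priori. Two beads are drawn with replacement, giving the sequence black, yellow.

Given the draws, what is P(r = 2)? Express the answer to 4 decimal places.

0.2609

The likelihood of the observed sequence under each hypothesis: P(data | r = 1) = (7/8)(1/8) = 7/64; P(data | r = 2) = (6/8)(2/8) = 3/16; P(data | r = 3) = (5/8)(3/8) = 15/64; P(data | r = 6) = (2/8)(6/8) = 3/16.
Multiplying each by its prior: 1/4 · 7/64 = 7/256, 1/4 · 3/16 = 3/64, 1/4 · 15/64 = 15/256, 1/4 · 3/16 = 3/64; these sum to 23/128.
Therefore the posterior P(r = 2 | data) = (3/64) / (23/128) = 6/23.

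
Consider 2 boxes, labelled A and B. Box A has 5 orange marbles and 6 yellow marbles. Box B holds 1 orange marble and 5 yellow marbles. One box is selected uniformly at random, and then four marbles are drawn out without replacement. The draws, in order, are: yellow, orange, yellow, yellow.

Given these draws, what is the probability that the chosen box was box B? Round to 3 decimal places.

Compute the likelihood of the observed sequence for each case: P(data | box A) = (6/11)(5/10)(5/9)(4/8) = 5/66; P(data | box B) = (5/6)(1/5)(4/4)(3/3) = 1/6.
Weighting by the prior gives 1/2 · 5/66 = 5/132, 1/2 · 1/6 = 1/12; with total 4/33.
By Bayes' rule, P(box B | data) = (1/12) / (4/33) = 11/16.

0.688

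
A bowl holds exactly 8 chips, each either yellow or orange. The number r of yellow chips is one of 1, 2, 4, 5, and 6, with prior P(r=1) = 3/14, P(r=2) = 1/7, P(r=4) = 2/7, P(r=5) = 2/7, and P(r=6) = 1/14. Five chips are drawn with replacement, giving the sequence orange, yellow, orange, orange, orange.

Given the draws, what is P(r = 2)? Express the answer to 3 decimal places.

Compute the likelihood of the observed sequence for each case: P(data | r = 1) = (7/8)(1/8)(7/8)(7/8)(7/8) = 0.073273; P(data | r = 2) = (6/8)(2/8)(6/8)(6/8)(6/8) = 0.079102; P(data | r = 4) = (4/8)(4/8)(4/8)(4/8)(4/8) = 0.03125; P(data | r = 5) = (3/8)(5/8)(3/8)(3/8)(3/8) = 0.01236; P(data | r = 6) = (2/8)(6/8)(2/8)(2/8)(2/8) = 0.0029297.
Weighting by the prior gives 3/14 · 0.073273 = 0.015701, 1/7 · 0.079102 = 0.0113, 2/7 · 0.03125 = 0.0089286, 2/7 · 0.01236 = 0.0035313, 1/14 · 0.0029297 = 0.00020926; with total 0.039671.
By Bayes' rule, P(r = 2 | data) = (0.0113) / (0.039671) = 0.28485.

0.285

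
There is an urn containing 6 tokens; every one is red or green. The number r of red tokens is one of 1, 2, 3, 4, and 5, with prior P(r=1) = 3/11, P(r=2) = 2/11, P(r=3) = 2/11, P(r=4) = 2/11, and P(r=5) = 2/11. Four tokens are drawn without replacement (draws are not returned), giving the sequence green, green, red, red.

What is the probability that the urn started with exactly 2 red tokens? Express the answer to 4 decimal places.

Compute the likelihood of the observed sequence for each case: P(data | r = 1) = (5/6)(4/5)(1/4)(0/3) = 0; P(data | r = 2) = (4/6)(3/5)(2/4)(1/3) = 1/15; P(data | r = 3) = (3/6)(2/5)(3/4)(2/3) = 1/10; P(data | r = 4) = (2/6)(1/5)(4/4)(3/3) = 1/15; P(data | r = 5) = (1/6)(0/5) = 0.
Weighting by the prior gives 3/11 · 0 = 0, 2/11 · 1/15 = 2/165, 2/11 · 1/10 = 1/55, 2/11 · 1/15 = 2/165, 2/11 · 0 = 0; with total 7/165.
By Bayes' rule, P(r = 2 | data) = (2/165) / (7/165) = 2/7.

0.2857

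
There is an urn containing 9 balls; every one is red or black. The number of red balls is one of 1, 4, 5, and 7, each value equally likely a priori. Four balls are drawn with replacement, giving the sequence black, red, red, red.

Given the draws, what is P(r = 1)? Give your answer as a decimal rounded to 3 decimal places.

The likelihood of the observed sequence under each hypothesis: P(data | r = 1) = (8/9)(1/9)(1/9)(1/9) = 0.0012193; P(data | r = 4) = (5/9)(4/9)(4/9)(4/9) = 0.048773; P(data | r = 5) = (4/9)(5/9)(5/9)(5/9) = 0.076208; P(data | r = 7) = (2/9)(7/9)(7/9)(7/9) = 0.10456.
The prior-weighted likelihoods are 1/4 · 0.0012193 = 0.00030483, 1/4 · 0.048773 = 0.012193, 1/4 · 0.076208 = 0.019052, 1/4 · 0.10456 = 0.026139; with total 0.057689.
By Bayes' rule, P(r = 1 | data) = (0.00030483) / (0.057689) = 0.005284.

0.005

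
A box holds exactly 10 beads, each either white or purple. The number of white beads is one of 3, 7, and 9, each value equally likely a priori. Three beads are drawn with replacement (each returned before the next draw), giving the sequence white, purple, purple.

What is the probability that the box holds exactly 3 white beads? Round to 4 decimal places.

Compute the likelihood of the observed sequence for each case: P(data | r = 3) = (3/10)(7/10)(7/10) = 147/1000; P(data | r = 7) = (7/10)(3/10)(3/10) = 63/1000; P(data | r = 9) = (9/10)(1/10)(1/10) = 9/1000.
The prior-weighted likelihoods are 1/3 · 147/1000 = 49/1000, 1/3 · 63/1000 = 21/1000, 1/3 · 9/1000 = 3/1000; with total 73/1000.
By Bayes' rule, P(r = 3 | data) = (49/1000) / (73/1000) = 49/73.

0.6712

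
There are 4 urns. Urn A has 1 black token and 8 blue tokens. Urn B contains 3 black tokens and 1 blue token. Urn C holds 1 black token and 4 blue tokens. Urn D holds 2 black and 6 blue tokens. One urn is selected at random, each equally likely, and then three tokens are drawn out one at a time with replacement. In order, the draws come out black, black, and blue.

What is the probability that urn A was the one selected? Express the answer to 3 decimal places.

0.048

For each hypothesis, P(data | H) works out to: P(data | urn A) = (1/9)(1/9)(8/9) = 0.010974; P(data | urn B) = (3/4)(3/4)(1/4) = 0.14062; P(data | urn C) = (1/5)(1/5)(4/5) = 0.032; P(data | urn D) = (2/8)(2/8)(6/8) = 0.046875.
Multiplying each by its prior: 1/4 · 0.010974 = 0.0027435, 1/4 · 0.14062 = 0.035156, 1/4 · 0.032 = 0.008, 1/4 · 0.046875 = 0.011719; summing to 0.057618.
Hence P(urn A | data) = (0.0027435) / (0.057618) = 0.047615.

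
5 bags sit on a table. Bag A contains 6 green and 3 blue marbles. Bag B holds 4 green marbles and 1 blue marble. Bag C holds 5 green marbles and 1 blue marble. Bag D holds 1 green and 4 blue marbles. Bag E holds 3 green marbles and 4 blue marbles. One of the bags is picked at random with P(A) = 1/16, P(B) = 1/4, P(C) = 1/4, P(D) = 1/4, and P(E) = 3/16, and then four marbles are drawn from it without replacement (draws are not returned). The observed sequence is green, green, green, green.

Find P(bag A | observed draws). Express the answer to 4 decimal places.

Under each hypothesis, the probability of the observed sequence is: P(data | bag A) = (6/9)(5/8)(4/7)(3/6) = 0.11905; P(data | bag B) = (4/5)(3/4)(2/3)(1/2) = 0.2; P(data | bag C) = (5/6)(4/5)(3/4)(2/3) = 0.33333; P(data | bag D) = (1/5)(0/4) = 0; P(data | bag E) = (3/7)(2/6)(1/5)(0/4) = 0.
Multiplying each by its prior: 1/16 · 0.11905 = 0.0074405, 1/4 · 0.2 = 0.05, 1/4 · 0.33333 = 0.083333, 1/4 · 0 = 0, 3/16 · 0 = 0; summing to 0.14077.
So P(bag A | data) = (0.0074405) / (0.14077) = 0.052854.

0.0529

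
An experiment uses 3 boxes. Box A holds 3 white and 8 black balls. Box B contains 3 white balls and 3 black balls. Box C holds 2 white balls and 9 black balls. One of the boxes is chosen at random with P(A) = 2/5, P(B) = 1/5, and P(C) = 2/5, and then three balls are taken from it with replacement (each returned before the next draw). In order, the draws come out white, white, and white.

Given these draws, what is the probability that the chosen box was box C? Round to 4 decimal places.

0.0677

The likelihood of the observed sequence under each hypothesis: P(data | box A) = (3/11)(3/11)(3/11) = 0.020285; P(data | box B) = (3/6)(3/6)(3/6) = 0.125; P(data | box C) = (2/11)(2/11)(2/11) = 0.0060105.
The prior-weighted likelihoods are 2/5 · 0.020285 = 0.0081142, 1/5 · 0.125 = 0.025, 2/5 · 0.0060105 = 0.0024042; these sum to 0.035518.
Therefore the posterior P(box C | data) = (0.0024042) / (0.035518) = 0.067689.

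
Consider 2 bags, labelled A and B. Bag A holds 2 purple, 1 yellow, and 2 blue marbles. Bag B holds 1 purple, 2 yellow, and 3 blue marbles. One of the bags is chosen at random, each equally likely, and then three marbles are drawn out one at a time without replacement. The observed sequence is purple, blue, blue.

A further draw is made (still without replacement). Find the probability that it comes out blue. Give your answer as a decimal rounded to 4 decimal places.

For each hypothesis, P(data | H) works out to: P(data | bag A) = (2/5)(2/4)(1/3) = 1/15; P(data | bag B) = (1/6)(3/5)(2/4) = 1/20.
Weighting by the prior gives 1/2 · 1/15 = 1/30, 1/2 · 1/20 = 1/40; with total 7/120.
Normalising, the posterior is P(bag A | data) = 4/7, P(bag B | data) = 3/7.
Averaging over the posterior, P(blue next | data) = (0)(4/7) + (1/3)(3/7) = 1/7.

0.1429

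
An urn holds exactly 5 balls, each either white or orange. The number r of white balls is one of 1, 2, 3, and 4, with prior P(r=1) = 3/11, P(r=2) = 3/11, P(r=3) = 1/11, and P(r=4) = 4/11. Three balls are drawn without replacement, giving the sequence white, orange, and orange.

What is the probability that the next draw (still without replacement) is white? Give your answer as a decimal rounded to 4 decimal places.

Compute the likelihood of the observed sequence for each case: P(data | r = 1) = (1/5)(4/4)(3/3) = 1/5; P(data | r = 2) = (2/5)(3/4)(2/3) = 1/5; P(data | r = 3) = (3/5)(2/4)(1/3) = 1/10; P(data | r = 4) = (4/5)(1/4)(0/3) = 0.
The prior-weighted likelihoods are 3/11 · 1/5 = 3/55, 3/11 · 1/5 = 3/55, 1/11 · 1/10 = 1/110, 4/11 · 0 = 0; summing to 13/110.
The posterior is then P(r = 1 | data) = 6/13, P(r = 2 | data) = 6/13, P(r = 3 | data) = 1/13, P(r = 4 | data) = 0.
Averaging over the posterior, P(white next | data) = (0)(6/13) + (1/2)(6/13) + (1)(1/13) = 4/13.

0.3077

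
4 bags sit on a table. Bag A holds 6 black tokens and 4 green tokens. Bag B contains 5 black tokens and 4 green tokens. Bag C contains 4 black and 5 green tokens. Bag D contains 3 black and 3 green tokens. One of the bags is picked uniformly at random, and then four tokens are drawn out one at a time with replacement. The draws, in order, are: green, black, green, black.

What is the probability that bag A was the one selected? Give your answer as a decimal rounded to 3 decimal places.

0.238

Under each hypothesis, the probability of the observed sequence is: P(data | bag A) = (4/10)(6/10)(4/10)(6/10) = 0.0576; P(data | bag B) = (4/9)(5/9)(4/9)(5/9) = 0.060966; P(data | bag C) = (5/9)(4/9)(5/9)(4/9) = 0.060966; P(data | bag D) = (3/6)(3/6)(3/6)(3/6) = 0.0625.
Multiplying each by its prior: 1/4 · 0.0576 = 0.0144, 1/4 · 0.060966 = 0.015242, 1/4 · 0.060966 = 0.015242, 1/4 · 0.0625 = 0.015625; with total 0.060508.
Therefore the posterior P(bag A | data) = (0.0144) / (0.060508) = 0.23798.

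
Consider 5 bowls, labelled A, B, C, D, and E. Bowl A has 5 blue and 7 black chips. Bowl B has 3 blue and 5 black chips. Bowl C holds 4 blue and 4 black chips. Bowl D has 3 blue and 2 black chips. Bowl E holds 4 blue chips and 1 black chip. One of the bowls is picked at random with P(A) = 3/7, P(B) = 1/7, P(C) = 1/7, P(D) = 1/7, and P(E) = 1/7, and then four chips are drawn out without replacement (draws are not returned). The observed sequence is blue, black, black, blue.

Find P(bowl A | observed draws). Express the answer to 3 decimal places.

For each hypothesis, P(data | H) works out to: P(data | bowl A) = (5/12)(7/11)(6/10)(4/9) = 0.070707; P(data | bowl B) = (3/8)(5/7)(4/6)(2/5) = 0.071429; P(data | bowl C) = (4/8)(4/7)(3/6)(3/5) = 0.085714; P(data | bowl D) = (3/5)(2/4)(1/3)(2/2) = 0.1; P(data | bowl E) = (4/5)(1/4)(0/3) = 0.
Multiplying each by its prior: 3/7 · 0.070707 = 0.030303, 1/7 · 0.071429 = 0.010204, 1/7 · 0.085714 = 0.012245, 1/7 · 0.1 = 0.014286, 1/7 · 0 = 0; summing to 0.067038.
Therefore the posterior P(bowl A | data) = (0.030303) / (0.067038) = 0.45203.

0.452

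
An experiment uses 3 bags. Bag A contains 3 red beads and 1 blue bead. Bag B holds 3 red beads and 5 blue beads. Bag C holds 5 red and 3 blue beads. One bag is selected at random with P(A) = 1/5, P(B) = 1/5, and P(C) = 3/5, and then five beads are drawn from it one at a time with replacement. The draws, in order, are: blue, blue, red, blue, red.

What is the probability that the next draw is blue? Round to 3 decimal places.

For each hypothesis, P(data | H) works out to: P(data | bag A) = (1/4)(1/4)(3/4)(1/4)(3/4) = 0.0087891; P(data | bag B) = (5/8)(5/8)(3/8)(5/8)(3/8) = 0.034332; P(data | bag C) = (3/8)(3/8)(5/8)(3/8)(5/8) = 0.020599.
Weighting by the prior gives 1/5 · 0.0087891 = 0.0017578, 1/5 · 0.034332 = 0.0068665, 3/5 · 0.020599 = 0.01236; these sum to 0.020984.
The posterior is then P(bag A | data) = 0.08377, P(bag B | data) = 0.32723, P(bag C | data) = 0.58901.
So P(blue next | data) = Σ P(blue next | H) P(H | data) = (1/4)(0.08377) + (5/8)(0.32723) + (3/8)(0.58901) = 0.44634.

0.446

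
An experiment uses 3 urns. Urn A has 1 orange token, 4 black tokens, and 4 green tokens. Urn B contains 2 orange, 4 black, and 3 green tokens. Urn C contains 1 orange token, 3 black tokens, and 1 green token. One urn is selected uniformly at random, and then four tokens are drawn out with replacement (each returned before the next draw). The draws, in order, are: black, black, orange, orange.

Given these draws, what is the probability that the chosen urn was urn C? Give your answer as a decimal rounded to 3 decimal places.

0.541

The likelihood of the observed sequence under each hypothesis: P(data | urn A) = (4/9)(4/9)(1/9)(1/9) = 0.0024387; P(data | urn B) = (4/9)(4/9)(2/9)(2/9) = 0.0097546; P(data | urn C) = (3/5)(3/5)(1/5)(1/5) = 0.0144.
Multiplying each by its prior: 1/3 · 0.0024387 = 0.00081288, 1/3 · 0.0097546 = 0.0032515, 1/3 · 0.0144 = 0.0048; these sum to 0.0088644.
Therefore the posterior P(urn C | data) = (0.0048) / (0.0088644) = 0.54149.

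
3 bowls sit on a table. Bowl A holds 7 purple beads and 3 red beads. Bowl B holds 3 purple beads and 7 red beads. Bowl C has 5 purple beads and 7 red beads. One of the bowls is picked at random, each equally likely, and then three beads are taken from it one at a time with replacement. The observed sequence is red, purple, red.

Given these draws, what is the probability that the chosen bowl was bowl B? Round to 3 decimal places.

The likelihood of the observed sequence under each hypothesis: P(data | bowl A) = (3/10)(7/10)(3/10) = 0.063; P(data | bowl B) = (7/10)(3/10)(7/10) = 0.147; P(data | bowl C) = (7/12)(5/12)(7/12) = 0.14178.
Weighting by the prior gives 1/3 · 0.063 = 0.021, 1/3 · 0.147 = 0.049, 1/3 · 0.14178 = 0.047261; these sum to 0.11726.
Hence P(bowl B | data) = (0.049) / (0.11726) = 0.41787.

0.418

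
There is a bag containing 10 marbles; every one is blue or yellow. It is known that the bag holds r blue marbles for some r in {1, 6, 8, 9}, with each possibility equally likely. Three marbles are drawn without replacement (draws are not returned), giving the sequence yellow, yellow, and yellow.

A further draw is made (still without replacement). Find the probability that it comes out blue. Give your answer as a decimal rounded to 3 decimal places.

0.175

For each hypothesis, P(data | H) works out to: P(data | r = 1) = (9/10)(8/9)(7/8) = 7/10; P(data | r = 6) = (4/10)(3/9)(2/8) = 1/30; P(data | r = 8) = (2/10)(1/9)(0/8) = 0; P(data | r = 9) = (1/10)(0/9) = 0.
Weighting by the prior gives 1/4 · 7/10 = 7/40, 1/4 · 1/30 = 1/120, 1/4 · 0 = 0, 1/4 · 0 = 0; summing to 11/60.
Normalising, the posterior is P(r = 1 | data) = 21/22, P(r = 6 | data) = 1/22, P(r = 8 | data) = 0, P(r = 9 | data) = 0.
The predictive probability is P(blue next | data) = (1/7)(21/22) + (6/7)(1/22) = 27/154.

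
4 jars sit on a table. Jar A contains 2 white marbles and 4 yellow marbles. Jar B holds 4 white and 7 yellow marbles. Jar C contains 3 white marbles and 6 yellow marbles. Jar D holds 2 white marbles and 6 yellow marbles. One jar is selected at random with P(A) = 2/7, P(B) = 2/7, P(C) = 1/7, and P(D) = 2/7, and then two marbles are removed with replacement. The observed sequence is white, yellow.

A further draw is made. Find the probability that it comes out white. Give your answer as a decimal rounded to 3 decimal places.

0.322

Under each hypothesis, the probability of the observed sequence is: P(data | jar A) = (2/6)(4/6) = 0.22222; P(data | jar B) = (4/11)(7/11) = 0.2314; P(data | jar C) = (3/9)(6/9) = 0.22222; P(data | jar D) = (2/8)(6/8) = 0.1875.
Multiplying each by its prior: 2/7 · 0.22222 = 0.063492, 2/7 · 0.2314 = 0.066116, 1/7 · 0.22222 = 0.031746, 2/7 · 0.1875 = 0.053571; summing to 0.21493.
Normalising, the posterior is P(jar A | data) = 0.29541, P(jar B | data) = 0.30762, P(jar C | data) = 0.14771, P(jar D | data) = 0.24926.
The predictive probability is P(white next | data) = (1/3)(0.29541) + (4/11)(0.30762) + (1/3)(0.14771) + (1/4)(0.24926) = 0.32188.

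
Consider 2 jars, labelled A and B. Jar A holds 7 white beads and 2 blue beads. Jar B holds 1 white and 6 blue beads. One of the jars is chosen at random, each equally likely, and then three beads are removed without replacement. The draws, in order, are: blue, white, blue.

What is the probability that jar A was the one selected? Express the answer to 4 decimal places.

The likelihood of the observed sequence under each hypothesis: P(data | jar A) = (2/9)(7/8)(1/7) = 1/36; P(data | jar B) = (6/7)(1/6)(5/5) = 1/7.
Weighting by the prior gives 1/2 · 1/36 = 1/72, 1/2 · 1/7 = 1/14; with total 43/504.
So P(jar A | data) = (1/72) / (43/504) = 7/43.

0.1628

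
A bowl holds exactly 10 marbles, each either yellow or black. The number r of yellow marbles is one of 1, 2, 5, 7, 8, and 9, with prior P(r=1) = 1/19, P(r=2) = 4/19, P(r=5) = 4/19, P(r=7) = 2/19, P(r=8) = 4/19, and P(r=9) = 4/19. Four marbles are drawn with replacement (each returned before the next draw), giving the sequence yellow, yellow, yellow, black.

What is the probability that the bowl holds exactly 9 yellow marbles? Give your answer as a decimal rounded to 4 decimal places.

0.2464

The likelihood of the observed sequence under each hypothesis: P(data | r = 1) = (1/10)(1/10)(1/10)(9/10) = 0.0009; P(data | r = 2) = (2/10)(2/10)(2/10)(8/10) = 0.0064; P(data | r = 5) = (5/10)(5/10)(5/10)(5/10) = 0.0625; P(data | r = 7) = (7/10)(7/10)(7/10)(3/10) = 0.1029; P(data | r = 8) = (8/10)(8/10)(8/10)(2/10) = 0.1024; P(data | r = 9) = (9/10)(9/10)(9/10)(1/10) = 0.0729.
Weighting by the prior gives 1/19 · 0.0009 = 4.7368e-05, 4/19 · 0.0064 = 0.0013474, 4/19 · 0.0625 = 0.013158, 2/19 · 0.1029 = 0.010832, 4/19 · 0.1024 = 0.021558, 4/19 · 0.0729 = 0.015347; summing to 0.062289.
So P(r = 9 | data) = (0.015347) / (0.062289) = 0.24639.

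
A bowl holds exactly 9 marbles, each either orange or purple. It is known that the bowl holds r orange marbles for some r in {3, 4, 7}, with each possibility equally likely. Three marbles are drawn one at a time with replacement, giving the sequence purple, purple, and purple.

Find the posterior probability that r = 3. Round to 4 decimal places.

The likelihood of the observed sequence under each hypothesis: P(data | r = 3) = (6/9)(6/9)(6/9) = 0.2963; P(data | r = 4) = (5/9)(5/9)(5/9) = 0.17147; P(data | r = 7) = (2/9)(2/9)(2/9) = 0.010974.
Multiplying each by its prior: 1/3 · 0.2963 = 0.098765, 1/3 · 0.17147 = 0.057156, 1/3 · 0.010974 = 0.003658; these sum to 0.15958.
By Bayes' rule, P(r = 3 | data) = (0.098765) / (0.15958) = 0.61891.

0.6189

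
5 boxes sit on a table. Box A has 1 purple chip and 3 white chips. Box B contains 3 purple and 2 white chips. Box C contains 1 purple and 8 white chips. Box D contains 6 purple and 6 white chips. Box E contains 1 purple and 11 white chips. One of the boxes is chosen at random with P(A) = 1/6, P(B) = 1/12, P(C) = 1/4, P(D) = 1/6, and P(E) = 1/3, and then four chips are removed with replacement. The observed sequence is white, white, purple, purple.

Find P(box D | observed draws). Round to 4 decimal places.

The likelihood of the observed sequence under each hypothesis: P(data | box A) = (3/4)(3/4)(1/4)(1/4) = 0.035156; P(data | box B) = (2/5)(2/5)(3/5)(3/5) = 0.0576; P(data | box C) = (8/9)(8/9)(1/9)(1/9) = 0.0097546; P(data | box D) = (6/12)(6/12)(6/12)(6/12) = 0.0625; P(data | box E) = (11/12)(11/12)(1/12)(1/12) = 0.0058353.
Weighting by the prior gives 1/6 · 0.035156 = 0.0058594, 1/12 · 0.0576 = 0.0048, 1/4 · 0.0097546 = 0.0024387, 1/6 · 0.0625 = 0.010417, 1/3 · 0.0058353 = 0.0019451; summing to 0.02546.
Therefore the posterior P(box D | data) = (0.010417) / (0.02546) = 0.40914.

0.4091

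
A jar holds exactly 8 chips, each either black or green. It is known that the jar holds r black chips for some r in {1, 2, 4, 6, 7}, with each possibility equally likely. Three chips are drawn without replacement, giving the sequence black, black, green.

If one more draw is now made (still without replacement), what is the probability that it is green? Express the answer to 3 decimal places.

Under each hypothesis, the probability of the observed sequence is: P(data | r = 1) = (1/8)(0/7) = 0; P(data | r = 2) = (2/8)(1/7)(6/6) = 1/28; P(data | r = 4) = (4/8)(3/7)(4/6) = 1/7; P(data | r = 6) = (6/8)(5/7)(2/6) = 5/28; P(data | r = 7) = (7/8)(6/7)(1/6) = 1/8.
Weighting by the prior gives 1/5 · 0 = 0, 1/5 · 1/28 = 1/140, 1/5 · 1/7 = 1/35, 1/5 · 5/28 = 1/28, 1/5 · 1/8 = 1/40; with total 27/280.
The posterior is then P(r = 1 | data) = 0, P(r = 2 | data) = 2/27, P(r = 4 | data) = 8/27, P(r = 6 | data) = 10/27, P(r = 7 | data) = 7/27.
The predictive probability is P(green next | data) = (1)(2/27) + (3/5)(8/27) + (1/5)(10/27) + (0)(7/27) = 44/135.

0.326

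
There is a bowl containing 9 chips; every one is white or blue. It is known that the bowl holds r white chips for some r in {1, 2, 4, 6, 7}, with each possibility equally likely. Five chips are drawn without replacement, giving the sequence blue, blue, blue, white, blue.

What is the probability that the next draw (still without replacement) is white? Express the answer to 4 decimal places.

The likelihood of the observed sequence under each hypothesis: P(data | r = 1) = (8/9)(7/8)(6/7)(1/6)(5/5) = 1/9; P(data | r = 2) = (7/9)(6/8)(5/7)(2/6)(4/5) = 1/9; P(data | r = 4) = (5/9)(4/8)(3/7)(4/6)(2/5) = 2/63; P(data | r = 6) = (3/9)(2/8)(1/7)(6/6)(0/5) = 0; P(data | r = 7) = (2/9)(1/8)(0/7) = 0.
Weighting by the prior gives 1/5 · 1/9 = 1/45, 1/5 · 1/9 = 1/45, 1/5 · 2/63 = 2/315, 1/5 · 0 = 0, 1/5 · 0 = 0; summing to 16/315.
The posterior is then P(r = 1 | data) = 7/16, P(r = 2 | data) = 7/16, P(r = 4 | data) = 1/8, P(r = 6 | data) = 0, P(r = 7 | data) = 0.
So P(white next | data) = Σ P(white next | H) P(H | data) = (0)(7/16) + (1/4)(7/16) + (3/4)(1/8) = 13/64.

0.2031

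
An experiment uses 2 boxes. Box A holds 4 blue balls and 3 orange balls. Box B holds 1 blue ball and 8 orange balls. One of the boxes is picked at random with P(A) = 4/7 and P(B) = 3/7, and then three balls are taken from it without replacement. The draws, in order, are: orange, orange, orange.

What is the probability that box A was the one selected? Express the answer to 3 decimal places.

0.054

For each hypothesis, P(data | H) works out to: P(data | box A) = (3/7)(2/6)(1/5) = 1/35; P(data | box B) = (8/9)(7/8)(6/7) = 2/3.
The prior-weighted likelihoods are 4/7 · 1/35 = 4/245, 3/7 · 2/3 = 2/7; with total 74/245.
Hence P(box A | data) = (4/245) / (74/245) = 2/37.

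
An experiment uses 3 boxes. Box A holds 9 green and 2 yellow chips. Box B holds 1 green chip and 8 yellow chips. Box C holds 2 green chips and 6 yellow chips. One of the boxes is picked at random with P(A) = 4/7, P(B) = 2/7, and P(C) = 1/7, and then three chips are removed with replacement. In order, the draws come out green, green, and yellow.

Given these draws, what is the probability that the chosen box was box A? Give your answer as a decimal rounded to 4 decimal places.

For each hypothesis, P(data | H) works out to: P(data | box A) = (9/11)(9/11)(2/11) = 0.12171; P(data | box B) = (1/9)(1/9)(8/9) = 0.010974; P(data | box C) = (2/8)(2/8)(6/8) = 0.046875.
Multiplying each by its prior: 4/7 · 0.12171 = 0.06955, 2/7 · 0.010974 = 0.0031354, 1/7 · 0.046875 = 0.0066964; these sum to 0.079382.
Hence P(box A | data) = (0.06955) / (0.079382) = 0.87615.

0.8761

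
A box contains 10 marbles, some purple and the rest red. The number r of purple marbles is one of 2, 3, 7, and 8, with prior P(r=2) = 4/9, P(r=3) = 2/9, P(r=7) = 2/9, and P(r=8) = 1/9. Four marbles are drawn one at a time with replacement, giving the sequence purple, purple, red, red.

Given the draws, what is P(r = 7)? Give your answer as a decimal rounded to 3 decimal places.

0.290

For each hypothesis, P(data | H) works out to: P(data | r = 2) = (2/10)(2/10)(8/10)(8/10) = 0.0256; P(data | r = 3) = (3/10)(3/10)(7/10)(7/10) = 0.0441; P(data | r = 7) = (7/10)(7/10)(3/10)(3/10) = 0.0441; P(data | r = 8) = (8/10)(8/10)(2/10)(2/10) = 0.0256.
Multiplying each by its prior: 4/9 · 0.0256 = 0.011378, 2/9 · 0.0441 = 0.0098, 2/9 · 0.0441 = 0.0098, 1/9 · 0.0256 = 0.0028444; with total 0.033822.
Therefore the posterior P(r = 7 | data) = (0.0098) / (0.033822) = 0.28975.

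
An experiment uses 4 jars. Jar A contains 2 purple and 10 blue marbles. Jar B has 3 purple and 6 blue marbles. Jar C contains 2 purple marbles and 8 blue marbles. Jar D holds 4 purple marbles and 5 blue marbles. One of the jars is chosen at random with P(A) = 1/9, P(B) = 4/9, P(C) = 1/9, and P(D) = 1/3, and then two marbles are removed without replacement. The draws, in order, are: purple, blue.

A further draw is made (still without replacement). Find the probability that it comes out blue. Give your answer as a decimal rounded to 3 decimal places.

The likelihood of the observed sequence under each hypothesis: P(data | jar A) = (2/12)(10/11) = 0.15152; P(data | jar B) = (3/9)(6/8) = 0.25; P(data | jar C) = (2/10)(8/9) = 0.17778; P(data | jar D) = (4/9)(5/8) = 0.27778.
Multiplying each by its prior: 1/9 · 0.15152 = 0.016835, 4/9 · 0.25 = 0.11111, 1/9 · 0.17778 = 0.019753, 1/3 · 0.27778 = 0.092593; with total 0.24029.
Dividing through by the total gives posterior P(jar A | data) = 0.070061, P(jar B | data) = 0.4624, P(jar C | data) = 0.082205, P(jar D | data) = 0.38533.
So P(blue next | data) = Σ P(blue next | H) P(H | data) = (9/10)(0.070061) + (5/7)(0.4624) + (7/8)(0.082205) + (4/7)(0.38533) = 0.68546.

0.685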